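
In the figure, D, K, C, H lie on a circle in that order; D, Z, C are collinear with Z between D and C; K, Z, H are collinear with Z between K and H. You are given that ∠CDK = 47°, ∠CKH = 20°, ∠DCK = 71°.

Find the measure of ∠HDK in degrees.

∠HDK = 67°

1. ∠CHK = 47°  [same arc KC]
2. ∠HCK = 113°  [△KCH]
3. ∠HDK = 67°  [cyclic DKCH, opposite ∠D+∠C]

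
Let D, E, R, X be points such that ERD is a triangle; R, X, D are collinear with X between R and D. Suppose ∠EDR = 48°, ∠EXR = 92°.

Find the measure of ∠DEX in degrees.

∠DEX = 44°

1. ∠EDX = 48°  [X on ray DR]
2. ∠DXE = 88°  [linear pair at X on RD]
3. ∠DEX = 44°  [△EXD]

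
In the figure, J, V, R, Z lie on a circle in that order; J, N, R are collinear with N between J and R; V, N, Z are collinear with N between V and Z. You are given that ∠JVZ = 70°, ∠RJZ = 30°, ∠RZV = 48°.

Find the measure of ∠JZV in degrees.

1. ∠JRZ = 70°  [same arc JZ]
2. ∠JZR = 80°  [△JRZ]
3. ∠RJV = 48°  [same arc VR]
4. ∠JVR = 100°  [cyclic JVRZ, opposite ∠V+∠Z]
5. ∠JRV = 32°  [△JVR]
6. ∠JZV = 32°  [same arc JV]

∠JZV = 32°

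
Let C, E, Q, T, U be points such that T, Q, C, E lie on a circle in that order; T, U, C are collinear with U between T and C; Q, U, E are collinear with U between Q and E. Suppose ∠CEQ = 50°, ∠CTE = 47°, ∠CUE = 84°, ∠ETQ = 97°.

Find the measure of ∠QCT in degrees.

1. ∠CTQ = 50°  [same arc QC]
2. ∠ECT = 46°  [△CUE]
3. ∠CET = 87°  [△TCE]
4. ∠CQT = 93°  [cyclic TQCE, opposite ∠Q+∠E]
5. ∠QCT = 37°  [△TQC]

∠QCT = 37°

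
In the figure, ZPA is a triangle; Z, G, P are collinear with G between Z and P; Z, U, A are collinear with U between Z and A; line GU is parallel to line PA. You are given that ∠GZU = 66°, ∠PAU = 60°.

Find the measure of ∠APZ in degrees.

1. ∠AZP = 66°  [G on ZP, U on ZA]
2. ∠PAZ = 60°  [U on ray AZ]
3. ∠APZ = 54°  [△ZPA]

∠APZ = 54°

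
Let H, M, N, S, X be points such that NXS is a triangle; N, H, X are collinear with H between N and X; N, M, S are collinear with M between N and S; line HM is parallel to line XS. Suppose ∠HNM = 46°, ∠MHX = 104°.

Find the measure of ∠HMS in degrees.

∠HMS = 122°

1. ∠MHN = 76°  [linear pair at H on NX]
2. ∠HMN = 58°  [△NHM]
3. ∠HMS = 122°  [linear pair at M on NS]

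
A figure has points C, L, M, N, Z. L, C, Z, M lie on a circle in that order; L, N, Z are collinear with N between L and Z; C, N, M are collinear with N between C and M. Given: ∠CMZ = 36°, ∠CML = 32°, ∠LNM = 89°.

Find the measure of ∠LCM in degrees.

1. ∠CLZ = 36°  [same arc CZ]
2. ∠CNZ = 89°  [vertical angles at N]
3. ∠CNL = 91°  [linear pair at N on LZ]
4. ∠LCM = 53°  [△LNC]

∠LCM = 53°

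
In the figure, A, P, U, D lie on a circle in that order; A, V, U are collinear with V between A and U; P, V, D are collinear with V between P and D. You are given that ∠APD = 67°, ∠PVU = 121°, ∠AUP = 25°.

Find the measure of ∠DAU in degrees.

∠DAU = 34°

1. ∠AVD = 121°  [vertical angles at V]
2. ∠ADP = 25°  [same arc AP]
3. ∠DAU = 34°  [△AVD]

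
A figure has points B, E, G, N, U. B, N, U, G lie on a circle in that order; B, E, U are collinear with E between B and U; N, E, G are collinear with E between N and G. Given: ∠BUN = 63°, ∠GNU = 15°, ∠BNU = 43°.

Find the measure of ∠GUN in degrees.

∠GUN = 91°

1. ∠NBU = 74°  [△BNU]
2. ∠NGU = 74°  [same arc NU]
3. ∠GUN = 91°  [△NUG]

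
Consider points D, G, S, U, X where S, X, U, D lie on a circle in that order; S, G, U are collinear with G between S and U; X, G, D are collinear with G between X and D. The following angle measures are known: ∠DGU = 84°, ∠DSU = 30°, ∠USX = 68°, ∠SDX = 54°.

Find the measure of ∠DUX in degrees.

∠DUX = 82°

1. ∠DXU = 30°  [same arc UD]
2. ∠UDX = 68°  [same arc XU]
3. ∠DUX = 82°  [△XUD]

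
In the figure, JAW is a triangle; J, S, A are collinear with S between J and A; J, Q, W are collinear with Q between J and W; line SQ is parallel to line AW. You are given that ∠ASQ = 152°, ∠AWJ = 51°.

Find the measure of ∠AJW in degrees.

1. ∠JSQ = 28°  [linear pair at S on JA]
2. ∠JQS = 51°  [SQ∥AW, corresponding at Q]
3. ∠QJS = 101°  [△JSQ]
4. ∠AJW = 101°  [S on JA, Q on JW]

∠AJW = 101°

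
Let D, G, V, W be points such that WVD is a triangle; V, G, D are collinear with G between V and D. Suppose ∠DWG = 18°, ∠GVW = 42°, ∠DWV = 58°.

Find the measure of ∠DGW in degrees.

1. ∠DVW = 42°  [G on ray VD]
2. ∠VDW = 80°  [△WVD]
3. ∠GDW = 80°  [G on ray DV]
4. ∠DGW = 82°  [△WGD]

∠DGW = 82°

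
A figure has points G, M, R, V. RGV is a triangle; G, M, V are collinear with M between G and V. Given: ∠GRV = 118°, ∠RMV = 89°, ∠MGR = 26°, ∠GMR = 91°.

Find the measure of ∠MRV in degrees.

∠MRV = 55°

1. ∠RGV = 26°  [M on ray GV]
2. ∠GVR = 36°  [△RGV]
3. ∠MVR = 36°  [M on ray VG]
4. ∠MRV = 55°  [△RMV]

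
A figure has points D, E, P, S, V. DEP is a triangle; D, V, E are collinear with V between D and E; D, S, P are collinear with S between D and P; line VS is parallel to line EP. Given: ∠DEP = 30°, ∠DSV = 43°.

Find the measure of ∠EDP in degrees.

1. ∠DVS = 30°  [VS∥EP, corresponding at V]
2. ∠SDV = 107°  [△DVS]
3. ∠EDP = 107°  [V on DE, S on DP]

∠EDP = 107°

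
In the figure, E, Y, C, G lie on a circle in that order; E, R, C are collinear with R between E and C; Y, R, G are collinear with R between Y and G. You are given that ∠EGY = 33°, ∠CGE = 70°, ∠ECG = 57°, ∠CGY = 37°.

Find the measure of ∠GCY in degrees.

1. ∠CEG = 53°  [△ECG]
2. ∠CYG = 53°  [same arc CG]
3. ∠GCY = 90°  [△YCG]

∠GCY = 90°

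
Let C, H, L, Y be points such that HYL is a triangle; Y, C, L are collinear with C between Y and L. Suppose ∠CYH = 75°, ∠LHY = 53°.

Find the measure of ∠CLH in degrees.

∠CLH = 52°

1. ∠HYL = 75°  [C on ray YL]
2. ∠HLY = 52°  [△HYL]
3. ∠CLH = 52°  [C on ray LY]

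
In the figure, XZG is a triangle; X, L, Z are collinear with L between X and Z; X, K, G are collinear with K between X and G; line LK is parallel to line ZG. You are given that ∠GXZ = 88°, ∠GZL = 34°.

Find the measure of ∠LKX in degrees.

1. ∠GZX = 34°  [L on ray ZX]
2. ∠XGZ = 58°  [△XZG]
3. ∠LKX = 58°  [LK∥ZG, corresponding at K]

∠LKX = 58°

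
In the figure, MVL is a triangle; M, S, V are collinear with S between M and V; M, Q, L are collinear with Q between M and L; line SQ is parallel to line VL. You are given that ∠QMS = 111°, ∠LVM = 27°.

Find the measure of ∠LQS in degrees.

∠LQS = 138°

1. ∠LMV = 111°  [S on MV, Q on ML]
2. ∠MLV = 42°  [△MVL]
3. ∠MQS = 42°  [SQ∥VL, corresponding at Q]
4. ∠LQS = 138°  [linear pair at Q on ML]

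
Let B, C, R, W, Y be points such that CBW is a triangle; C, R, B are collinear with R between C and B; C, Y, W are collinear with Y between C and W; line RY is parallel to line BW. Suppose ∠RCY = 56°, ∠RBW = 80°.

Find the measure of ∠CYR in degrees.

1. ∠BCW = 56°  [R on CB, Y on CW]
2. ∠CBW = 80°  [R on ray BC]
3. ∠BWC = 44°  [△CBW]
4. ∠CYR = 44°  [RY∥BW, corresponding at Y]

∠CYR = 44°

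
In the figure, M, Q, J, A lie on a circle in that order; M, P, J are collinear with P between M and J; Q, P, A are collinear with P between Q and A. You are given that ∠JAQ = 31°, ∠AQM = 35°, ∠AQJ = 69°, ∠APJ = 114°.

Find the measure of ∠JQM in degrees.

∠JQM = 104°

1. ∠AJM = 35°  [△JPA]
2. ∠AMJ = 69°  [same arc JA]
3. ∠JAM = 76°  [△MJA]
4. ∠JQM = 104°  [cyclic MQJA, opposite ∠Q+∠A]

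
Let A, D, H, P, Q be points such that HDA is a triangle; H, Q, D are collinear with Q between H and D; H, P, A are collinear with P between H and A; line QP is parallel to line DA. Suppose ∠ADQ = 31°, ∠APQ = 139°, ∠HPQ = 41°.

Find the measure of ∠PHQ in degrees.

1. ∠ADH = 31°  [Q on ray DH]
2. ∠DAH = 41°  [QP∥DA, corresponding at P]
3. ∠AHD = 108°  [△HDA]
4. ∠PHQ = 108°  [Q on HD, P on HA]

∠PHQ = 108°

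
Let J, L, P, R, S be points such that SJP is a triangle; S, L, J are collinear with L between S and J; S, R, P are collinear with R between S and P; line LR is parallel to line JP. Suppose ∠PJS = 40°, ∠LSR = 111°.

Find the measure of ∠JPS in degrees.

∠JPS = 29°

1. ∠RLS = 40°  [LR∥JP, corresponding at L]
2. ∠LRS = 29°  [△SLR]
3. ∠JPS = 29°  [LR∥JP, corresponding at R]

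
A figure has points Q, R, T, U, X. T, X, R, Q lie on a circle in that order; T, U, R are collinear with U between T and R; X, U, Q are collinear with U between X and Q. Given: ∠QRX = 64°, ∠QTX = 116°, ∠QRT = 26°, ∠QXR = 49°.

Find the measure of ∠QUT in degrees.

∠QUT = 93°

1. ∠RQX = 67°  [△XRQ]
2. ∠QUR = 87°  [△RUQ]
3. ∠QUT = 93°  [linear pair at U on TR]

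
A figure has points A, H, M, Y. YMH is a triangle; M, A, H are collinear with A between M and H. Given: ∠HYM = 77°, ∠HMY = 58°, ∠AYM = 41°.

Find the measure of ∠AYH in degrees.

∠AYH = 36°

1. ∠MHY = 45°  [△YMH]
2. ∠AMY = 58°  [A on ray MH]
3. ∠MAY = 81°  [△YMA]
4. ∠AHY = 45°  [A on ray HM]
5. ∠HAY = 99°  [linear pair at A on MH]
6. ∠AYH = 36°  [△YAH]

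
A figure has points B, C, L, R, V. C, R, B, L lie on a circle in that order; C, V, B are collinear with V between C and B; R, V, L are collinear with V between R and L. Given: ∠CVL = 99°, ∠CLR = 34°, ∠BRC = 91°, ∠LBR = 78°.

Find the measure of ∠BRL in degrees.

∠BRL = 47°

1. ∠BVR = 99°  [vertical angles at V]
2. ∠CBR = 34°  [same arc CR]
3. ∠BRL = 47°  [△RVB]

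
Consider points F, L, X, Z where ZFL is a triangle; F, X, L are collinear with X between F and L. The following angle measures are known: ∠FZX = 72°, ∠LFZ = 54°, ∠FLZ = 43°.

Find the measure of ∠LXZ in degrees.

1. ∠XFZ = 54°  [X on ray FL]
2. ∠FXZ = 54°  [△ZFX]
3. ∠LXZ = 126°  [linear pair at X on FL]

∠LXZ = 126°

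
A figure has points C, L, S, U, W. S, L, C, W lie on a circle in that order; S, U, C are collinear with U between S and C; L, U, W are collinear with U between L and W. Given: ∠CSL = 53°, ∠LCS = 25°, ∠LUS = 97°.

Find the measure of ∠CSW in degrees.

∠CSW = 72°

1. ∠CWL = 53°  [same arc LC]
2. ∠CLS = 102°  [△SLC]
3. ∠CUW = 97°  [vertical angles at U]
4. ∠SCW = 30°  [△CUW]
5. ∠CWS = 78°  [cyclic SLCW, opposite ∠L+∠W]
6. ∠CSW = 72°  [△SCW]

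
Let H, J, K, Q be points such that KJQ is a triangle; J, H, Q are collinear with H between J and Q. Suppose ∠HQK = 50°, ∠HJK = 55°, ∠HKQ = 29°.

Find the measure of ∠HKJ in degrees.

∠HKJ = 46°

1. ∠KHQ = 101°  [△KHQ]
2. ∠JHK = 79°  [linear pair at H on JQ]
3. ∠HKJ = 46°  [△KJH]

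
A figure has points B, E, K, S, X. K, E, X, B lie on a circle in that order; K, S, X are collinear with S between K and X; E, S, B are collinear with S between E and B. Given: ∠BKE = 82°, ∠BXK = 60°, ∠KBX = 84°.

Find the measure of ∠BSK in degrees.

1. ∠BEK = 60°  [same arc KB]
2. ∠BKX = 36°  [△KXB]
3. ∠EBK = 38°  [△KEB]
4. ∠BSK = 106°  [△KSB]

∠BSK = 106°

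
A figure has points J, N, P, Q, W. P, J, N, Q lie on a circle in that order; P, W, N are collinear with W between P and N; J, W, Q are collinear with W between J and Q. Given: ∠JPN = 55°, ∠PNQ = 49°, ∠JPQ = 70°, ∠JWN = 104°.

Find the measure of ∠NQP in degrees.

1. ∠PJQ = 49°  [same arc PQ]
2. ∠JQP = 61°  [△PJQ]
3. ∠PWQ = 104°  [vertical angles at W]
4. ∠NPQ = 15°  [△PWQ]
5. ∠NQP = 116°  [△PNQ]

∠NQP = 116°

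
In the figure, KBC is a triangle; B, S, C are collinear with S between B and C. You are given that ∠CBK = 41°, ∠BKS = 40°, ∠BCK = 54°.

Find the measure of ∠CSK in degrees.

∠CSK = 81°

1. ∠KBS = 41°  [S on ray BC]
2. ∠BSK = 99°  [△KBS]
3. ∠CSK = 81°  [linear pair at S on BC]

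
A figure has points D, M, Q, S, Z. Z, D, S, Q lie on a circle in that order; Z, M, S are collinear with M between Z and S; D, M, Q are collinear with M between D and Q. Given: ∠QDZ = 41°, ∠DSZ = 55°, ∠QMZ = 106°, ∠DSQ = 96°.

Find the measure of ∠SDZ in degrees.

1. ∠QSZ = 41°  [same arc ZQ]
2. ∠DQZ = 55°  [same arc ZD]
3. ∠QZS = 19°  [△ZMQ]
4. ∠SQZ = 120°  [△ZSQ]
5. ∠SDZ = 60°  [cyclic ZDSQ, opposite ∠D+∠Q]

∠SDZ = 60°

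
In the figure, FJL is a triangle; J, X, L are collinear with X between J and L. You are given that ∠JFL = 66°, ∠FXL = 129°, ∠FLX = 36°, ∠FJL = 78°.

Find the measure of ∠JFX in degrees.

1. ∠FXJ = 51°  [linear pair at X on JL]
2. ∠FJX = 78°  [X on ray JL]
3. ∠JFX = 51°  [△FJX]

∠JFX = 51°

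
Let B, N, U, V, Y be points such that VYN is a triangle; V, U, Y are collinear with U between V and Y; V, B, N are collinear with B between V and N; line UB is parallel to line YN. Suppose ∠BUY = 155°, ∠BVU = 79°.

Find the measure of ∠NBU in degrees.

1. ∠BUV = 25°  [linear pair at U on VY]
2. ∠UBV = 76°  [△VUB]
3. ∠NBU = 104°  [linear pair at B on VN]

∠NBU = 104°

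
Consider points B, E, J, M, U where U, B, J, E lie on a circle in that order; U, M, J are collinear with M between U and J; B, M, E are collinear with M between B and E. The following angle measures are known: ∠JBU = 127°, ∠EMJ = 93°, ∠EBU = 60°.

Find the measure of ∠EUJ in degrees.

1. ∠JEU = 53°  [cyclic UBJE, opposite ∠B+∠E]
2. ∠EJU = 60°  [same arc UE]
3. ∠EUJ = 67°  [△UJE]

∠EUJ = 67°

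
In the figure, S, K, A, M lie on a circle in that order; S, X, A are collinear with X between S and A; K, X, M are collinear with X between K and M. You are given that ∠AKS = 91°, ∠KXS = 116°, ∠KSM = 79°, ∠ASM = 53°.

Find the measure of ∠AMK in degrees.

∠AMK = 26°

1. ∠AMS = 89°  [cyclic SKAM, opposite ∠K+∠M]
2. ∠AXM = 116°  [vertical angles at X]
3. ∠MAS = 38°  [△SAM]
4. ∠AMK = 26°  [△AXM]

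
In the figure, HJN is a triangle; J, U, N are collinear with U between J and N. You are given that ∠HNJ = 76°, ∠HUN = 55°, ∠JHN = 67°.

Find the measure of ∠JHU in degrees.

∠JHU = 18°

1. ∠HJN = 37°  [△HJN]
2. ∠HUJ = 125°  [linear pair at U on JN]
3. ∠HJU = 37°  [U on ray JN]
4. ∠JHU = 18°  [△HJU]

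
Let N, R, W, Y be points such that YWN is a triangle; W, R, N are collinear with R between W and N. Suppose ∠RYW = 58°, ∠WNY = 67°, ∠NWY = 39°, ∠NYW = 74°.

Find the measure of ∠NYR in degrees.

∠NYR = 16°

1. ∠RNY = 67°  [R on ray NW]
2. ∠RWY = 39°  [R on ray WN]
3. ∠WRY = 83°  [△YWR]
4. ∠NRY = 97°  [linear pair at R on WN]
5. ∠NYR = 16°  [△YRN]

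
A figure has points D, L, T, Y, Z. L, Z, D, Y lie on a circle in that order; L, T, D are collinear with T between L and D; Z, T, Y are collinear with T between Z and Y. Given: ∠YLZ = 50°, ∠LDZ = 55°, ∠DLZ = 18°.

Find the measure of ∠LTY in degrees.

1. ∠YDZ = 130°  [cyclic LZDY, opposite ∠L+∠D]
2. ∠LYZ = 55°  [same arc LZ]
3. ∠DYZ = 18°  [same arc ZD]
4. ∠DZY = 32°  [△ZDY]
5. ∠DLY = 32°  [same arc DY]
6. ∠LTY = 93°  [△LTY]

∠LTY = 93°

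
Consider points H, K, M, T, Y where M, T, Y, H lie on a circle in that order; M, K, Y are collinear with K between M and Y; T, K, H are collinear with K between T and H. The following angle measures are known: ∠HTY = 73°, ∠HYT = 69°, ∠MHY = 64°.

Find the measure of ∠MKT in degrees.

1. ∠HMY = 73°  [same arc YH]
2. ∠THY = 38°  [△TYH]
3. ∠HYM = 43°  [△MYH]
4. ∠TMY = 38°  [same arc TY]
5. ∠HTM = 43°  [same arc MH]
6. ∠MKT = 99°  [△MKT]

∠MKT = 99°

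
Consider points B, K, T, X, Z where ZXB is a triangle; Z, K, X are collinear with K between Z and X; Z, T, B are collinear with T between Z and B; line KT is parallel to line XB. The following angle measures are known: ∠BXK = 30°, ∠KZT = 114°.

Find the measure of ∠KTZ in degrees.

∠KTZ = 36°

1. ∠BXZ = 30°  [K on ray XZ]
2. ∠BZX = 114°  [K on ZX, T on ZB]
3. ∠XBZ = 36°  [△ZXB]
4. ∠KTZ = 36°  [KT∥XB, corresponding at T]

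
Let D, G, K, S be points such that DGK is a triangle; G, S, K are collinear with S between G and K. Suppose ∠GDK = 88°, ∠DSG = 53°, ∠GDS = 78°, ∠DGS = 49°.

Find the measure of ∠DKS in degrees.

∠DKS = 43°

1. ∠DGK = 49°  [S on ray GK]
2. ∠DKG = 43°  [△DGK]
3. ∠DKS = 43°  [S on ray KG]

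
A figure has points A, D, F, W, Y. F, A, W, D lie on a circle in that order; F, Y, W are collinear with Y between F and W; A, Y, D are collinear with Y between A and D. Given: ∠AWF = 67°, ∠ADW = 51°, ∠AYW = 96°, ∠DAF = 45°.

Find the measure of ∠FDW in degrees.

1. ∠ADF = 67°  [same arc FA]
2. ∠DYF = 96°  [vertical angles at Y]
3. ∠DWF = 45°  [same arc FD]
4. ∠DFW = 17°  [△FYD]
5. ∠FDW = 118°  [△FWD]

∠FDW = 118°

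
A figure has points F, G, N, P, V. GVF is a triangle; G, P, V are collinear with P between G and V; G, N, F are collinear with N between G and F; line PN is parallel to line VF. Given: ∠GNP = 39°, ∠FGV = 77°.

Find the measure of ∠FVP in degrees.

1. ∠GFV = 39°  [PN∥VF, corresponding at N]
2. ∠FVG = 64°  [△GVF]
3. ∠FVP = 64°  [P on ray VG]

∠FVP = 64°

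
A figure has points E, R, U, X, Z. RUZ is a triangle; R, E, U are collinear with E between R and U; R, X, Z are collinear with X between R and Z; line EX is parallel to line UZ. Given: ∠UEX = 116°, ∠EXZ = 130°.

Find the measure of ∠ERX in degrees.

1. ∠REX = 64°  [linear pair at E on RU]
2. ∠EXR = 50°  [linear pair at X on RZ]
3. ∠ERX = 66°  [△REX]

∠ERX = 66°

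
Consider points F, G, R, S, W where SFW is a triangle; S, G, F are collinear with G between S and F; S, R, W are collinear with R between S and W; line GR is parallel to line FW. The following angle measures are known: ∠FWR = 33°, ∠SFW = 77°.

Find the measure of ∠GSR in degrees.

1. ∠FWS = 33°  [R on ray WS]
2. ∠FSW = 70°  [△SFW]
3. ∠GSR = 70°  [G on SF, R on SW]

∠GSR = 70°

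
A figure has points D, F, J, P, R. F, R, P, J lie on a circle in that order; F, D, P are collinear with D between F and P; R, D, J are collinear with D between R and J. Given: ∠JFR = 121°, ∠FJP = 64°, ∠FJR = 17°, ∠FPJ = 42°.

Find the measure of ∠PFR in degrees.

∠PFR = 47°

1. ∠FRP = 116°  [cyclic FRPJ, opposite ∠R+∠J]
2. ∠FPR = 17°  [same arc FR]
3. ∠PFR = 47°  [△FRP]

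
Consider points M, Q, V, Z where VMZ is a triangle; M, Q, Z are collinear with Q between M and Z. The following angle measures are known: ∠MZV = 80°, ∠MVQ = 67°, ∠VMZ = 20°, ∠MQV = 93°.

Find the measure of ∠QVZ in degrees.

1. ∠QZV = 80°  [Q on ray ZM]
2. ∠VQZ = 87°  [linear pair at Q on MZ]
3. ∠QVZ = 13°  [△VQZ]

∠QVZ = 13°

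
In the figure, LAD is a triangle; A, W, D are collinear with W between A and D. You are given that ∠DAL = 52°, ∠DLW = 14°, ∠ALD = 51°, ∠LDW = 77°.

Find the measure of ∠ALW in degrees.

1. ∠LAW = 52°  [W on ray AD]
2. ∠DWL = 89°  [△LWD]
3. ∠AWL = 91°  [linear pair at W on AD]
4. ∠ALW = 37°  [△LAW]

∠ALW = 37°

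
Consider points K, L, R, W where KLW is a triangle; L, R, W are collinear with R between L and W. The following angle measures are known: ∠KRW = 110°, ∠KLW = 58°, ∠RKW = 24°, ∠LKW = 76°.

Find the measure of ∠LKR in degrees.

∠LKR = 52°

1. ∠KRL = 70°  [linear pair at R on LW]
2. ∠KLR = 58°  [R on ray LW]
3. ∠LKR = 52°  [△KLR]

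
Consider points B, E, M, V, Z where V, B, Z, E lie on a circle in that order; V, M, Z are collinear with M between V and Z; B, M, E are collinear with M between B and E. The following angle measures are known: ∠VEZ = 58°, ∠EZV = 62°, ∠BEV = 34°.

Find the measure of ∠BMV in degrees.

1. ∠VBZ = 122°  [cyclic VBZE, opposite ∠B+∠E]
2. ∠EBV = 62°  [same arc VE]
3. ∠BZV = 34°  [same arc VB]
4. ∠BVZ = 24°  [△VBZ]
5. ∠BMV = 94°  [△VMB]

∠BMV = 94°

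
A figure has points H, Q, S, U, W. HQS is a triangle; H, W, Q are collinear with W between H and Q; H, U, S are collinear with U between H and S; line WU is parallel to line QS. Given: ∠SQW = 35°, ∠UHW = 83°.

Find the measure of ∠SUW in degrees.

1. ∠HQS = 35°  [W on ray QH]
2. ∠QHS = 83°  [W on HQ, U on HS]
3. ∠HSQ = 62°  [△HQS]
4. ∠HUW = 62°  [WU∥QS, corresponding at U]
5. ∠SUW = 118°  [linear pair at U on HS]

∠SUW = 118°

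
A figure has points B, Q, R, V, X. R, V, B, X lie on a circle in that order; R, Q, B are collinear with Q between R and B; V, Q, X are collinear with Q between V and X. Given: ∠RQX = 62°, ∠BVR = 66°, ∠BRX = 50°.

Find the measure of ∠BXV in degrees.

∠BXV = 46°

1. ∠BQX = 118°  [linear pair at Q on RB]
2. ∠BXR = 114°  [cyclic RVBX, opposite ∠V+∠X]
3. ∠RBX = 16°  [△RBX]
4. ∠BXV = 46°  [△BQX]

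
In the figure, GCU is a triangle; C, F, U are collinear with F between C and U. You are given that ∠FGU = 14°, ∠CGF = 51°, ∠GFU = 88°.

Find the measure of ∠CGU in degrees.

1. ∠FUG = 78°  [△GFU]
2. ∠CFG = 92°  [linear pair at F on CU]
3. ∠CUG = 78°  [F on ray UC]
4. ∠FCG = 37°  [△GCF]
5. ∠GCU = 37°  [F on ray CU]
6. ∠CGU = 65°  [△GCU]

∠CGU = 65°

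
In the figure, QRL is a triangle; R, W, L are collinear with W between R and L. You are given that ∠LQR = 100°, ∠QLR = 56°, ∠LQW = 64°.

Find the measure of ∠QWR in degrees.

∠QWR = 120°

1. ∠QLW = 56°  [W on ray LR]
2. ∠LWQ = 60°  [△QWL]
3. ∠QWR = 120°  [linear pair at W on RL]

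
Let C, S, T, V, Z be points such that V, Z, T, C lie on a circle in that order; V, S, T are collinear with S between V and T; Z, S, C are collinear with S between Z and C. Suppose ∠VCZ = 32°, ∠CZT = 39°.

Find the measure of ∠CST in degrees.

1. ∠CVT = 39°  [same arc TC]
2. ∠CSV = 109°  [△VSC]
3. ∠CST = 71°  [linear pair at S on VT]

∠CST = 71°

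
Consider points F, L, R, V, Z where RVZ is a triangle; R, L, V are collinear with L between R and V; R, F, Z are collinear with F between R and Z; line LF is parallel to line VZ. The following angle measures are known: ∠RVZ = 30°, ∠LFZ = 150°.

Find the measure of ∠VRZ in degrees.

1. ∠FLR = 30°  [LF∥VZ, corresponding at L]
2. ∠LFR = 30°  [linear pair at F on RZ]
3. ∠FRL = 120°  [△RLF]
4. ∠VRZ = 120°  [L on RV, F on RZ]

∠VRZ = 120°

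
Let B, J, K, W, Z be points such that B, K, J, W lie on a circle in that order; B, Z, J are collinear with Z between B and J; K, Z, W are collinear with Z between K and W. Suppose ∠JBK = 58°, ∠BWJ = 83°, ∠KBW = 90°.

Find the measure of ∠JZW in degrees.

∠JZW = 57°

1. ∠JWK = 58°  [same arc KJ]
2. ∠KJW = 90°  [cyclic BKJW, opposite ∠B+∠J]
3. ∠JKW = 32°  [△KJW]
4. ∠JBW = 32°  [same arc JW]
5. ∠BJW = 65°  [△BJW]
6. ∠JZW = 57°  [△JZW]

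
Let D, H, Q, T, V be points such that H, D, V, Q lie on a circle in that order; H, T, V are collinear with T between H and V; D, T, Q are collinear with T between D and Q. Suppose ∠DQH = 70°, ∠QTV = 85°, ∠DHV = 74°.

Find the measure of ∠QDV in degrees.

1. ∠DVH = 70°  [same arc HD]
2. ∠DTH = 85°  [vertical angles at T]
3. ∠DTV = 95°  [linear pair at T on HV]
4. ∠QDV = 15°  [△DTV]

∠QDV = 15°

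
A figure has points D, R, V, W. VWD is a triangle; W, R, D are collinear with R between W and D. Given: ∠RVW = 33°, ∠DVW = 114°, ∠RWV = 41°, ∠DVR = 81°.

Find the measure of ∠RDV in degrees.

∠RDV = 25°

1. ∠VRW = 106°  [△VWR]
2. ∠DRV = 74°  [linear pair at R on WD]
3. ∠RDV = 25°  [△VRD]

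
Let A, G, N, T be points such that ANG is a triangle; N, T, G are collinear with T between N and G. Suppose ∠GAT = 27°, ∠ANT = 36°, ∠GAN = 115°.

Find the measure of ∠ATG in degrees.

1. ∠ANG = 36°  [T on ray NG]
2. ∠AGN = 29°  [△ANG]
3. ∠AGT = 29°  [T on ray GN]
4. ∠ATG = 124°  [△ATG]

∠ATG = 124°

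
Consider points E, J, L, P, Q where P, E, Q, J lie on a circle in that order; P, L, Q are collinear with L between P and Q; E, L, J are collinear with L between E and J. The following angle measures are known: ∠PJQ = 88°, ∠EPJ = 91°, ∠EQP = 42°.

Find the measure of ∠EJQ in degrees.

1. ∠PEQ = 92°  [cyclic PEQJ, opposite ∠E+∠J]
2. ∠EPQ = 46°  [△PEQ]
3. ∠EJQ = 46°  [same arc EQ]

∠EJQ = 46°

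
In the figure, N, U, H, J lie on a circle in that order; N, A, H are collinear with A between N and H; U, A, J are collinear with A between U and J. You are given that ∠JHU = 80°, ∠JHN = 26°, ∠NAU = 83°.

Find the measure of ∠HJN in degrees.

∠HJN = 125°

1. ∠JNU = 100°  [cyclic NUHJ, opposite ∠N+∠H]
2. ∠JUN = 26°  [same arc NJ]
3. ∠HAJ = 83°  [vertical angles at A]
4. ∠NJU = 54°  [△NUJ]
5. ∠JAN = 97°  [linear pair at A on NH]
6. ∠HNJ = 29°  [△NAJ]
7. ∠HJN = 125°  [△NHJ]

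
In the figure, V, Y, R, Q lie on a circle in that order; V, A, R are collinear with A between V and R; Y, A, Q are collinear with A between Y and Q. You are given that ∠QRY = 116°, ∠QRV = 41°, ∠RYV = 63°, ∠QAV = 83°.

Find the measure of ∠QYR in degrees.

1. ∠RQV = 117°  [cyclic VYRQ, opposite ∠Y+∠Q]
2. ∠QVR = 22°  [△VRQ]
3. ∠QYR = 22°  [same arc RQ]

∠QYR = 22°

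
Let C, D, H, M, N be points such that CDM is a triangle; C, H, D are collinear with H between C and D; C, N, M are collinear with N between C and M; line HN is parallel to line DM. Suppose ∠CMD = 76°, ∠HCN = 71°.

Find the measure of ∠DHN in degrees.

∠DHN = 147°

1. ∠CNH = 76°  [HN∥DM, corresponding at N]
2. ∠CHN = 33°  [△CHN]
3. ∠DHN = 147°  [linear pair at H on CD]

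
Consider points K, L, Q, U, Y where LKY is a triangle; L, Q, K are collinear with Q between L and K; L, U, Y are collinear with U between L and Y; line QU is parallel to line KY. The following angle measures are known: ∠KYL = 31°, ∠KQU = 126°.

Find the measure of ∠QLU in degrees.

∠QLU = 95°

1. ∠LUQ = 31°  [QU∥KY, corresponding at U]
2. ∠LQU = 54°  [linear pair at Q on LK]
3. ∠QLU = 95°  [△LQU]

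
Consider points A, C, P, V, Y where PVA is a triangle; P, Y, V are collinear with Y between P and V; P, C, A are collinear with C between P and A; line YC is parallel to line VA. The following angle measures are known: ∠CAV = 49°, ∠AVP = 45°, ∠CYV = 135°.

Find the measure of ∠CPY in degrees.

∠CPY = 86°

1. ∠PAV = 49°  [C on ray AP]
2. ∠APV = 86°  [△PVA]
3. ∠CPY = 86°  [Y on PV, C on PA]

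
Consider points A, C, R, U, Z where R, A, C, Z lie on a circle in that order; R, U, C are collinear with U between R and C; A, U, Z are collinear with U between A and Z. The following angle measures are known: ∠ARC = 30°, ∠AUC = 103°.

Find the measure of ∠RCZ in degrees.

1. ∠AZC = 30°  [same arc AC]
2. ∠RUZ = 103°  [vertical angles at U]
3. ∠CUZ = 77°  [linear pair at U on RC]
4. ∠RCZ = 73°  [△CUZ]

∠RCZ = 73°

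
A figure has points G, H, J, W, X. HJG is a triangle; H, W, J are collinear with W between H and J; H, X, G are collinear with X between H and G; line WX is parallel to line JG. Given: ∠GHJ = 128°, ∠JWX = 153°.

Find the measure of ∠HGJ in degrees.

∠HGJ = 25°

1. ∠WHX = 128°  [W on HJ, X on HG]
2. ∠HWX = 27°  [linear pair at W on HJ]
3. ∠HXW = 25°  [△HWX]
4. ∠HGJ = 25°  [WX∥JG, corresponding at X]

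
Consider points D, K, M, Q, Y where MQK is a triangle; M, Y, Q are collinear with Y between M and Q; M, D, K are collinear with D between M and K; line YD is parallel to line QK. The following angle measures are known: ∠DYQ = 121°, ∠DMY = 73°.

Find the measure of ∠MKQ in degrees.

∠MKQ = 48°

1. ∠DYM = 59°  [linear pair at Y on MQ]
2. ∠MDY = 48°  [△MYD]
3. ∠MKQ = 48°  [YD∥QK, corresponding at D]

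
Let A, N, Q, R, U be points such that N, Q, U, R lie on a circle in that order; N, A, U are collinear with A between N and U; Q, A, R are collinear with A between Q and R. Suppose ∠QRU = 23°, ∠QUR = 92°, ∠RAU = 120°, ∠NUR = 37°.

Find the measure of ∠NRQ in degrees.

1. ∠QNR = 88°  [cyclic NQUR, opposite ∠N+∠U]
2. ∠NQR = 37°  [same arc NR]
3. ∠NRQ = 55°  [△NQR]

∠NRQ = 55°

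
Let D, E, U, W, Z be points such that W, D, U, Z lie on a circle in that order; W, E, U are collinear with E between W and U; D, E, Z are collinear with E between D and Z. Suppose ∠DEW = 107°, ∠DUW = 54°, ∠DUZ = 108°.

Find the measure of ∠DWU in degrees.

∠DWU = 19°

1. ∠DEU = 73°  [linear pair at E on WU]
2. ∠UDZ = 53°  [△DEU]
3. ∠DZU = 19°  [△DUZ]
4. ∠DWU = 19°  [same arc DU]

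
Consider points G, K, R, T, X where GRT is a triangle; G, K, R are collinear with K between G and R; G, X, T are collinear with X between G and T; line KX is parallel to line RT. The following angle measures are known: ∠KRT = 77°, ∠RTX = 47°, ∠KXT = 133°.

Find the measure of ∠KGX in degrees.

1. ∠GRT = 77°  [K on ray RG]
2. ∠GXK = 47°  [linear pair at X on GT]
3. ∠GKX = 77°  [KX∥RT, corresponding at K]
4. ∠KGX = 56°  [△GKX]

∠KGX = 56°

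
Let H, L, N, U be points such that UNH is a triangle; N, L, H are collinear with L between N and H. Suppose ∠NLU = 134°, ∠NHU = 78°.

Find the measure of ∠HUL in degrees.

∠HUL = 56°

1. ∠HLU = 46°  [linear pair at L on NH]
2. ∠LHU = 78°  [L on ray HN]
3. ∠HUL = 56°  [△ULH]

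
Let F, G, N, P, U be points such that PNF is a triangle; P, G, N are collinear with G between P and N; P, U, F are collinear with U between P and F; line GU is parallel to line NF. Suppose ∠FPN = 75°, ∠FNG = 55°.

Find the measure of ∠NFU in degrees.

1. ∠FNP = 55°  [G on ray NP]
2. ∠NFP = 50°  [△PNF]
3. ∠NFU = 50°  [U on ray FP]

∠NFU = 50°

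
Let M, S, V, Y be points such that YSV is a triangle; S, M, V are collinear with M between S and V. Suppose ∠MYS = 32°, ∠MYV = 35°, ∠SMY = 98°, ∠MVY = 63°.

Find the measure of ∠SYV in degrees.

∠SYV = 67°

1. ∠MSY = 50°  [△YSM]
2. ∠SVY = 63°  [M on ray VS]
3. ∠VSY = 50°  [M on ray SV]
4. ∠SYV = 67°  [△YSV]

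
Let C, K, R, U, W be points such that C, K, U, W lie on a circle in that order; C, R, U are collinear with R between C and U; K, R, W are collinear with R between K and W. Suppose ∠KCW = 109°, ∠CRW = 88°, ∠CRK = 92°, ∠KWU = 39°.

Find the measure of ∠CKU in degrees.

1. ∠KUW = 71°  [cyclic CKUW, opposite ∠C+∠U]
2. ∠KRU = 88°  [vertical angles at R]
3. ∠KCU = 39°  [same arc KU]
4. ∠UKW = 70°  [△KUW]
5. ∠CUK = 22°  [△KRU]
6. ∠CKU = 119°  [△CKU]

∠CKU = 119°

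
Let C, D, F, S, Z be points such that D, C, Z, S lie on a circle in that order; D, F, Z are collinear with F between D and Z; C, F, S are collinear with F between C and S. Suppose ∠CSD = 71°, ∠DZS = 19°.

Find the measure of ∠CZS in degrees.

1. ∠DCS = 19°  [same arc DS]
2. ∠CDS = 90°  [△DCS]
3. ∠CZS = 90°  [cyclic DCZS, opposite ∠D+∠Z]

∠CZS = 90°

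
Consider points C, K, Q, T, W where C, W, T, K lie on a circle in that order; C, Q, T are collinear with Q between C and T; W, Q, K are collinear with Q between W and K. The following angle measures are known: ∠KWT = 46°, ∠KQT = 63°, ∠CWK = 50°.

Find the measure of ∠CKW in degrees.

1. ∠KCT = 46°  [same arc TK]
2. ∠CQK = 117°  [linear pair at Q on CT]
3. ∠CKW = 17°  [△CQK]

∠CKW = 17°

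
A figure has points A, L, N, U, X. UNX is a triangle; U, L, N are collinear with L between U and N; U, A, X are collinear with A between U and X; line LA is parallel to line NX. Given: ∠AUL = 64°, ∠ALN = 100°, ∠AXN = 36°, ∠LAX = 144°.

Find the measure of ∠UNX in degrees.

1. ∠NUX = 64°  [L on UN, A on UX]
2. ∠NXU = 36°  [A on ray XU]
3. ∠UNX = 80°  [△UNX]

∠UNX = 80°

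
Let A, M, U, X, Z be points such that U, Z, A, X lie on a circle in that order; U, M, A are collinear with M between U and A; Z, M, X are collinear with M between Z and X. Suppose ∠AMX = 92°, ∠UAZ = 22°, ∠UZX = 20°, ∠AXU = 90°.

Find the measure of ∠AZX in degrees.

1. ∠UAX = 20°  [same arc UX]
2. ∠AUX = 70°  [△UAX]
3. ∠AZX = 70°  [same arc AX]

∠AZX = 70°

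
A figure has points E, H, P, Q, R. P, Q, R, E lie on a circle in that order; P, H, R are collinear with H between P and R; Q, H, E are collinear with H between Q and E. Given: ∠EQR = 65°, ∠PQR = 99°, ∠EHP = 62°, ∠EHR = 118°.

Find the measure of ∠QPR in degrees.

1. ∠QHR = 62°  [vertical angles at H]
2. ∠PRQ = 53°  [△QHR]
3. ∠QPR = 28°  [△PQR]

∠QPR = 28°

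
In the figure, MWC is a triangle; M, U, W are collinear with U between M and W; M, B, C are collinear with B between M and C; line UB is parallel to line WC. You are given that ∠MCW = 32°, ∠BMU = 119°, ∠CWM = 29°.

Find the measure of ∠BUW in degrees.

∠BUW = 151°

1. ∠MBU = 32°  [UB∥WC, corresponding at B]
2. ∠BUM = 29°  [△MUB]
3. ∠BUW = 151°  [linear pair at U on MW]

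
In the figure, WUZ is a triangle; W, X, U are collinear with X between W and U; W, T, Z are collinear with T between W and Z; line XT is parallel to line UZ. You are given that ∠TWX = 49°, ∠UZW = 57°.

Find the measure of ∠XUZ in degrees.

∠XUZ = 74°

1. ∠UWZ = 49°  [X on WU, T on WZ]
2. ∠WUZ = 74°  [△WUZ]
3. ∠XUZ = 74°  [X on ray UW]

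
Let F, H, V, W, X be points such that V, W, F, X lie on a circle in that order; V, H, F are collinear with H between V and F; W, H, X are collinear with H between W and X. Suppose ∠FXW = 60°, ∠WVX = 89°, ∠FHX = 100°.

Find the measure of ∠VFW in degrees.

∠VFW = 71°

1. ∠WFX = 91°  [cyclic VWFX, opposite ∠V+∠F]
2. ∠VHW = 100°  [vertical angles at H]
3. ∠FWX = 29°  [△WFX]
4. ∠FHW = 80°  [linear pair at H on VF]
5. ∠VFW = 71°  [△WHF]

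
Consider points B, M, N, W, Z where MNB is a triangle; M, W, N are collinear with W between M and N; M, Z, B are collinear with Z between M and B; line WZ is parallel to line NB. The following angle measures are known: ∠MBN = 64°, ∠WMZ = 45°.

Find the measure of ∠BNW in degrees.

1. ∠MZW = 64°  [WZ∥NB, corresponding at Z]
2. ∠MWZ = 71°  [△MWZ]
3. ∠NWZ = 109°  [linear pair at W on MN]
4. ∠BNW = 71°  [WZ∥NB, co-interior at N–W]

∠BNW = 71°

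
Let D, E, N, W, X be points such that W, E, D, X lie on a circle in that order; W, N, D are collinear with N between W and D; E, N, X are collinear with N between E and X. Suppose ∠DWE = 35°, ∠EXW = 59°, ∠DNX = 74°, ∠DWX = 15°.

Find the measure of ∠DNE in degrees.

1. ∠EDW = 59°  [same arc WE]
2. ∠DEX = 15°  [same arc DX]
3. ∠DNE = 106°  [△END]

∠DNE = 106°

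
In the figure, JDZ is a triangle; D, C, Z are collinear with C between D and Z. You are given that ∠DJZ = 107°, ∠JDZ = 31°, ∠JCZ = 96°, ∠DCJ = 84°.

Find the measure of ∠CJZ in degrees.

1. ∠DZJ = 42°  [△JDZ]
2. ∠CZJ = 42°  [C on ray ZD]
3. ∠CJZ = 42°  [△JCZ]

∠CJZ = 42°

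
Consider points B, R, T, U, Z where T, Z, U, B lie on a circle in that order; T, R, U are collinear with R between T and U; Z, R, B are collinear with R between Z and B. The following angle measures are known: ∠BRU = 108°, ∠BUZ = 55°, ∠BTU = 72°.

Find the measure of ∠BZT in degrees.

∠BZT = 19°

1. ∠BRT = 72°  [linear pair at R on TU]
2. ∠BTZ = 125°  [cyclic TZUB, opposite ∠T+∠U]
3. ∠TBZ = 36°  [△TRB]
4. ∠BZT = 19°  [△TZB]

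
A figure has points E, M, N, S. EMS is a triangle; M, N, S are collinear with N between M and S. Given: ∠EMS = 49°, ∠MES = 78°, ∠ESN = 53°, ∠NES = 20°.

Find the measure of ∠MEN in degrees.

∠MEN = 58°

1. ∠EMN = 49°  [N on ray MS]
2. ∠ENS = 107°  [△ENS]
3. ∠ENM = 73°  [linear pair at N on MS]
4. ∠MEN = 58°  [△EMN]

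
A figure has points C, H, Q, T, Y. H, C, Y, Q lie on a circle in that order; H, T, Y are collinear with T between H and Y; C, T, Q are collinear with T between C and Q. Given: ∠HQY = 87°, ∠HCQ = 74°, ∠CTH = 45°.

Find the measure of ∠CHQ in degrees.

1. ∠HCY = 93°  [cyclic HCYQ, opposite ∠C+∠Q]
2. ∠CHY = 61°  [△HTC]
3. ∠CYH = 26°  [△HCY]
4. ∠CQH = 26°  [same arc HC]
5. ∠CHQ = 80°  [△HCQ]

∠CHQ = 80°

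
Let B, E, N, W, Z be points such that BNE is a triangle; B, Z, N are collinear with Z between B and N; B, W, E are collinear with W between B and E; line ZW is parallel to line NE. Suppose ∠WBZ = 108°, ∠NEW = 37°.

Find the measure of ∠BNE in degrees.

1. ∠EBN = 108°  [Z on BN, W on BE]
2. ∠BEN = 37°  [W on ray EB]
3. ∠BNE = 35°  [△BNE]

∠BNE = 35°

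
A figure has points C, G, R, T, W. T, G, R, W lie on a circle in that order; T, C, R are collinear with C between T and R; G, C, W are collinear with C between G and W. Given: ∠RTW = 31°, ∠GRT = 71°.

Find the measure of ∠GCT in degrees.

∠GCT = 102°

1. ∠RGW = 31°  [same arc RW]
2. ∠GCR = 78°  [△GCR]
3. ∠GCT = 102°  [linear pair at C on TR]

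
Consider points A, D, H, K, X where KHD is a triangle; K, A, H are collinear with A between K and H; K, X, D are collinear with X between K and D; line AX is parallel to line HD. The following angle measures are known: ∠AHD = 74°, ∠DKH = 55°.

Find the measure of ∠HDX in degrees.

∠HDX = 51°

1. ∠DHK = 74°  [A on ray HK]
2. ∠HDK = 51°  [△KHD]
3. ∠HDX = 51°  [X on ray DK]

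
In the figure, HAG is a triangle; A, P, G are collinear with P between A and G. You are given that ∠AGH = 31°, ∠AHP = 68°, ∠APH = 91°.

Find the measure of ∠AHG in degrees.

∠AHG = 128°

1. ∠HAP = 21°  [△HAP]
2. ∠GAH = 21°  [P on ray AG]
3. ∠AHG = 128°  [△HAG]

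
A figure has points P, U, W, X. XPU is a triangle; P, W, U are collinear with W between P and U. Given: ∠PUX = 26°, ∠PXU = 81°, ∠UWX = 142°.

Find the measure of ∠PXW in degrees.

∠PXW = 69°

1. ∠UPX = 73°  [△XPU]
2. ∠PWX = 38°  [linear pair at W on PU]
3. ∠WPX = 73°  [W on ray PU]
4. ∠PXW = 69°  [△XPW]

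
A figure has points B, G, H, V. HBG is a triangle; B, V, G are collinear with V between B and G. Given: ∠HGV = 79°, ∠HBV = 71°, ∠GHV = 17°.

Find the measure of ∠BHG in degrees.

∠BHG = 30°

1. ∠BGH = 79°  [V on ray GB]
2. ∠GBH = 71°  [V on ray BG]
3. ∠BHG = 30°  [△HBG]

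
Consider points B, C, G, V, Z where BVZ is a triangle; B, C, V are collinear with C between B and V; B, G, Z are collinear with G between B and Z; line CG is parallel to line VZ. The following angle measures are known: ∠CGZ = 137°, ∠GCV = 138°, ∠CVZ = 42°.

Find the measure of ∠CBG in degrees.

1. ∠BGC = 43°  [linear pair at G on BZ]
2. ∠BCG = 42°  [linear pair at C on BV]
3. ∠CBG = 95°  [△BCG]

∠CBG = 95°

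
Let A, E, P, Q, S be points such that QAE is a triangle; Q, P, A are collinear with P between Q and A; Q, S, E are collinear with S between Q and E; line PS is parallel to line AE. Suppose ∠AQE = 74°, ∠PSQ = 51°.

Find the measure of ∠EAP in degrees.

1. ∠PQS = 74°  [P on QA, S on QE]
2. ∠QPS = 55°  [△QPS]
3. ∠APS = 125°  [linear pair at P on QA]
4. ∠EAP = 55°  [PS∥AE, co-interior at A–P]

∠EAP = 55°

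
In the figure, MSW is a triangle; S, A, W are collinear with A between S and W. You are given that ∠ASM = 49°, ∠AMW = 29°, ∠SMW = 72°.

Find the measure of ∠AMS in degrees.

∠AMS = 43°

1. ∠MSW = 49°  [A on ray SW]
2. ∠MWS = 59°  [△MSW]
3. ∠AWM = 59°  [A on ray WS]
4. ∠MAW = 92°  [△MAW]
5. ∠MAS = 88°  [linear pair at A on SW]
6. ∠AMS = 43°  [△MSA]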